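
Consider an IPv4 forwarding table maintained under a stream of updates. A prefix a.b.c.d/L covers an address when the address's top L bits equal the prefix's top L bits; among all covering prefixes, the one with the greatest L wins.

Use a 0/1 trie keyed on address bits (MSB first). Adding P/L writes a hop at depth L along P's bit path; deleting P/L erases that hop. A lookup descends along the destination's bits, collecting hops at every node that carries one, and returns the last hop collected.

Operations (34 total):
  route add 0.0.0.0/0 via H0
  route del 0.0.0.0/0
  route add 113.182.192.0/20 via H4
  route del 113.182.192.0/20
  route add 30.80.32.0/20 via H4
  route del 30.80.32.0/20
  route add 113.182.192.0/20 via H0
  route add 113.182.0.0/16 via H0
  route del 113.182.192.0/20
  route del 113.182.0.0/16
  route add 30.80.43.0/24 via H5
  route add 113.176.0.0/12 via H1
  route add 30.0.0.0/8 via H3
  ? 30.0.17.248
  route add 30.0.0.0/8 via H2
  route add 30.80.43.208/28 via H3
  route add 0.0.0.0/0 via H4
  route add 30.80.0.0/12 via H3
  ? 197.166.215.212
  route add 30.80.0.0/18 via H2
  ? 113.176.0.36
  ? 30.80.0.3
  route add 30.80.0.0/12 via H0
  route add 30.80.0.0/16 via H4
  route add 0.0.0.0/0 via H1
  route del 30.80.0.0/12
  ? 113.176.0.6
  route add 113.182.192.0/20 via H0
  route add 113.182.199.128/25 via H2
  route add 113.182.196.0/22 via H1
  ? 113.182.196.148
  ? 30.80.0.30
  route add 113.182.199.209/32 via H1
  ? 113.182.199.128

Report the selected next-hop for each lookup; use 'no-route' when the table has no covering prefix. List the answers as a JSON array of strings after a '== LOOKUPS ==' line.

Trace:
  add 0.0.0.0/0 -> H0 at depth 0
  - 0.0.0.0/0 clear@0
  add 113.182.192.0/20 -> H4 at depth 20
  - 113.182.192.0/20 clear@20
  add 30.80.32.0/20 -> H4 at depth 20
  - 30.80.32.0/20 clear@20
  add 113.182.192.0/20 -> H0 at depth 20
  add 113.182.0.0/16 -> H0 at depth 16
  - 113.182.192.0/20 clear@20
  - 113.182.0.0/16 clear@16
  add 30.80.43.0/24 -> H5 at depth 24
  add 113.176.0.0/12 -> H1 at depth 12
  add 30.0.0.0/8 -> H3 at depth 8
  lookup 30.0.17.248: bits 000111100 walk d0:-→d1:-→d2:-→d3:-→d4:-→d5:-→d6:-→d7:-→d8:H3→d9:- -> H3
  add 30.0.0.0/8 -> H2 at depth 8
  add 30.80.43.208/28 -> H3 at depth 28
  add 0.0.0.0/0 -> H4 at depth 0
  add 30.80.0.0/12 -> H3 at depth 12
  lookup 197.166.215.212: bits ε walk d0:H4 -> H4
  add 30.80.0.0/18 -> H2 at depth 18
  lookup 113.176.0.36: bits 0111000110110 walk d0:H4→d1:-→d2:-→d3:-→d4:-→d5:-→d6:-→d7:-→d8:-→d9:-→d10:-→d11:-→d12:H1→d13:- -> H1
  lookup 30.80.0.3: bits 000111100101000000 walk d0:H4→d1:-→d2:-→d3:-→d4:-→d5:-→d6:-→d7:-→d8:H2→d9:-→d10:-→d11:-→d12:H3→d13:-→d14:-→d15:-→d16:-→d17:-→d18:H2 -> H2
  add 30.80.0.0/12 -> H0 at depth 12
  add 30.80.0.0/16 -> H4 at depth 16
  add 0.0.0.0/0 -> H1 at depth 0
  - 30.80.0.0/12 clear@12
  lookup 113.176.0.6: bits 0111000110110 walk d0:H1→d1:-→d2:-→d3:-→d4:-→d5:-→d6:-→d7:-→d8:-→d9:-→d10:-→d11:-→d12:H1→d13:- -> H1
  add 113.182.192.0/20 -> H0 at depth 20
  add 113.182.199.128/25 -> H2 at depth 25
  add 113.182.196.0/22 -> H1 at depth 22
  lookup 113.182.196.148: bits 0111000110110110110001 walk d0:H1→d1:-→d2:-→d3:-→d4:-→d5:-→d6:-→d7:-→d8:-→d9:-→d10:-→d11:-→d12:H1→d13:-→d14:-→d15:-→d16:-→d17:-→d18:-→d19:-→d20:H0→d21:-→d22:H1 -> H1
  lookup 30.80.0.30: bits 000111100101000000 walk d0:H1→d1:-→d2:-→d3:-→d4:-→d5:-→d6:-→d7:-→d8:H2→d9:-→d10:-→d11:-→d12:-→d13:-→d14:-→d15:-→d16:H4→d17:-→d18:H2 -> H2
  add 113.182.199.209/32 -> H1 at depth 32
  lookup 113.182.199.128: bits 0111000110110110110001111 walk d0:H1→d1:-→d2:-→d3:-→d4:-→d5:-→d6:-→d7:-→d8:-→d9:-→d10:-→d11:-→d12:H1→d13:-→d14:-→d15:-→d16:-→d17:-→d18:-→d19:-→d20:H0→d21:-→d22:H1→d23:-→d24:-→d25:H2 -> H2

== LOOKUPS ==
["H3","H4","H1","H2","H1","H1","H2","H2"]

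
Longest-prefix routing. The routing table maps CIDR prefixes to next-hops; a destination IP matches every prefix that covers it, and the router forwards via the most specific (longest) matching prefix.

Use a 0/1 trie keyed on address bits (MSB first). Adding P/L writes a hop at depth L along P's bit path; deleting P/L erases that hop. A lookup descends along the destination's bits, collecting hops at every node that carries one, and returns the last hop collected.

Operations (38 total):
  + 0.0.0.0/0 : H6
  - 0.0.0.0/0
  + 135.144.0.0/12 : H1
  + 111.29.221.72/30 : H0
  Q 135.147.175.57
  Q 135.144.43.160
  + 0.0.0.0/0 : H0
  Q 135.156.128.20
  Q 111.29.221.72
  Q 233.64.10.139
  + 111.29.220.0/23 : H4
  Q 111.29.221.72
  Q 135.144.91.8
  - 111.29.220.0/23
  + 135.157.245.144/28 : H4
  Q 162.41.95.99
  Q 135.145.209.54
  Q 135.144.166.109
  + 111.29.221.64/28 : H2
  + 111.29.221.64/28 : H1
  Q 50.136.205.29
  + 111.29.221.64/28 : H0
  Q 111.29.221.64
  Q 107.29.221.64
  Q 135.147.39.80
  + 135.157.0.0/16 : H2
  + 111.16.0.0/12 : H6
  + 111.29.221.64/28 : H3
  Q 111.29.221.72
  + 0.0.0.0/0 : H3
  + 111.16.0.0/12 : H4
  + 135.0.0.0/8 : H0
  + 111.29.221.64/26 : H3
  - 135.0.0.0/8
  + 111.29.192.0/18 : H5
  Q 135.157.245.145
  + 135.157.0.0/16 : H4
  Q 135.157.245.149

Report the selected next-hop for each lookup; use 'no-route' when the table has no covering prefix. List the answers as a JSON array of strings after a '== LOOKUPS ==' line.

Apply in order:
  add 0.0.0.0/0 -> H6 at depth 0
  del 0.0.0.0/0 (clear depth 0)
  add 135.144.0.0/12 -> H1 at depth 12
  add 111.29.221.72/30 -> H0 at depth 30
  Q 135.147.175.57: descend 100001111001 ; hops seen [H1] ; pick H1
  Q 135.144.43.160: descend 100001111001 ; hops seen [H1] ; pick H1
  add 0.0.0.0/0 -> H0 at depth 0
  Q 135.156.128.20: descend 100001111001 ; hops seen [H0,H1] ; pick H1
  Q 111.29.221.72: descend 011011110001110111011101010010 ; hops seen [H0,H0] ; pick H0
  Q 233.64.10.139: descend 1 ; hops seen [H0] ; pick H0
  add 111.29.220.0/23 -> H4 at depth 23
  Q 111.29.221.72: descend 011011110001110111011101010010 ; hops seen [H0,H4,H0] ; pick H0
  Q 135.144.91.8: descend 100001111001 ; hops seen [H0,H1] ; pick H1
  del 111.29.220.0/23 (clear depth 23)
  add 135.157.245.144/28 -> H4 at depth 28
  Q 162.41.95.99: descend 10 ; hops seen [H0] ; pick H0
  Q 135.145.209.54: descend 100001111001 ; hops seen [H0,H1] ; pick H1
  Q 135.144.166.109: descend 100001111001 ; hops seen [H0,H1] ; pick H1
  add 111.29.221.64/28 -> H2 at depth 28
  add 111.29.221.64/28 -> H1 at depth 28
  Q 50.136.205.29: descend 0 ; hops seen [H0] ; pick H0
  add 111.29.221.64/28 -> H0 at depth 28
  Q 111.29.221.64: descend 0110111100011101110111010100 ; hops seen [H0,H0] ; pick H0
  Q 107.29.221.64: descend 01101 ; hops seen [H0] ; pick H0
  Q 135.147.39.80: descend 100001111001 ; hops seen [H0,H1] ; pick H1
  add 135.157.0.0/16 -> H2 at depth 16
  add 111.16.0.0/12 -> H6 at depth 12
  add 111.29.221.64/28 -> H3 at depth 28
  Q 111.29.221.72: descend 011011110001110111011101010010 ; hops seen [H0,H6,H3,H0] ; pick H0
  add 0.0.0.0/0 -> H3 at depth 0
  add 111.16.0.0/12 -> H4 at depth 12
  add 135.0.0.0/8 -> H0 at depth 8
  add 111.29.221.64/26 -> H3 at depth 26
  del 135.0.0.0/8 (clear depth 8)
  add 111.29.192.0/18 -> H5 at depth 18
  Q 135.157.245.145: descend 1000011110011101111101011001 ; hops seen [H3,H1,H2,H4] ; pick H4
  add 135.157.0.0/16 -> H4 at depth 16
  Q 135.157.245.149: descend 1000011110011101111101011001 ; hops seen [H3,H1,H4,H4] ; pick H4

== LOOKUPS ==
["H1","H1","H1","H0","H0","H0","H1","H0","H1","H1","H0","H0","H0","H1","H0","H4","H4"]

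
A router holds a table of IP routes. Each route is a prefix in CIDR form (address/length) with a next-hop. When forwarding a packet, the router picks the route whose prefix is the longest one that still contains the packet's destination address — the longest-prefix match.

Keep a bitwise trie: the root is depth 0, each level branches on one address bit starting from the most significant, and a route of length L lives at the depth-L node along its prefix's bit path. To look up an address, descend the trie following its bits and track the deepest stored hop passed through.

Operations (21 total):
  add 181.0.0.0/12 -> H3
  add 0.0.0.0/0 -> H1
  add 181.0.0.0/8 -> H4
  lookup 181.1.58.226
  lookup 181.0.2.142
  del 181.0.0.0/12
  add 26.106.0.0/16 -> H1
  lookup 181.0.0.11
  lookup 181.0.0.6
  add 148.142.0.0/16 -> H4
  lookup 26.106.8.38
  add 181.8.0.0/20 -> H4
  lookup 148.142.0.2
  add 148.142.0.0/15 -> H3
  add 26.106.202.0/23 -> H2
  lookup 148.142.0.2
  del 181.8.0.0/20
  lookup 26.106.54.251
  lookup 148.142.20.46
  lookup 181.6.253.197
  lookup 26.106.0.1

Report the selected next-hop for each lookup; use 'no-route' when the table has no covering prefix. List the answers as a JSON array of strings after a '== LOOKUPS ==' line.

Trace:
  + 181.0.0.0/12 (H3) depth=12
  + 0.0.0.0/0 (H1) depth=0
  + 181.0.0.0/8 (H4) depth=8
  ? 181.1.58.226  path d0:H1→d1:-→d2:-→d3:-→d4:-→d5:-→d6:-→d7:-→d8:H4→d9:-→d10:-→d11:-→d12:H3  best=H3
  ? 181.0.2.142  path d0:H1→d1:-→d2:-→d3:-→d4:-→d5:-→d6:-→d7:-→d8:H4→d9:-→d10:-→d11:-→d12:H3  best=H3
  - 181.0.0.0/12 clear@12
  + 26.106.0.0/16 (H1) depth=16
  ? 181.0.0.11  path d0:H1→d1:-→d2:-→d3:-→d4:-→d5:-→d6:-→d7:-→d8:H4→d9:-→d10:-→d11:-→d12:-  best=H4
  ? 181.0.0.6  path d0:H1→d1:-→d2:-→d3:-→d4:-→d5:-→d6:-→d7:-→d8:H4→d9:-→d10:-→d11:-→d12:-  best=H4
  + 148.142.0.0/16 (H4) depth=16
  ? 26.106.8.38  path d0:H1→d1:-→d2:-→d3:-→d4:-→d5:-→d6:-→d7:-→d8:-→d9:-→d10:-→d11:-→d12:-→d13:-→d14:-→d15:-→d16:H1  best=H1
  + 181.8.0.0/20 (H4) depth=20
  ? 148.142.0.2  path d0:H1→d1:-→d2:-→d3:-→d4:-→d5:-→d6:-→d7:-→d8:-→d9:-→d10:-→d11:-→d12:-→d13:-→d14:-→d15:-→d16:H4  best=H4
  + 148.142.0.0/15 (H3) depth=15
  + 26.106.202.0/23 (H2) depth=23
  ? 148.142.0.2  path d0:H1→d1:-→d2:-→d3:-→d4:-→d5:-→d6:-→d7:-→d8:-→d9:-→d10:-→d11:-→d12:-→d13:-→d14:-→d15:H3→d16:H4  best=H4
  - 181.8.0.0/20 clear@20
  ? 26.106.54.251  path d0:H1→d1:-→d2:-→d3:-→d4:-→d5:-→d6:-→d7:-→d8:-→d9:-→d10:-→d11:-→d12:-→d13:-→d14:-→d15:-→d16:H1  best=H1
  ? 148.142.20.46  path d0:H1→d1:-→d2:-→d3:-→d4:-→d5:-→d6:-→d7:-→d8:-→d9:-→d10:-→d11:-→d12:-→d13:-→d14:-→d15:H3→d16:H4  best=H4
  ? 181.6.253.197  path d0:H1→d1:-→d2:-→d3:-→d4:-→d5:-→d6:-→d7:-→d8:H4→d9:-→d10:-→d11:-→d12:-  best=H4
  ? 26.106.0.1  path d0:H1→d1:-→d2:-→d3:-→d4:-→d5:-→d6:-→d7:-→d8:-→d9:-→d10:-→d11:-→d12:-→d13:-→d14:-→d15:-→d16:H1  best=H1

== LOOKUPS ==
["H3","H3","H4","H4","H1","H4","H4","H1","H4","H4","H1"]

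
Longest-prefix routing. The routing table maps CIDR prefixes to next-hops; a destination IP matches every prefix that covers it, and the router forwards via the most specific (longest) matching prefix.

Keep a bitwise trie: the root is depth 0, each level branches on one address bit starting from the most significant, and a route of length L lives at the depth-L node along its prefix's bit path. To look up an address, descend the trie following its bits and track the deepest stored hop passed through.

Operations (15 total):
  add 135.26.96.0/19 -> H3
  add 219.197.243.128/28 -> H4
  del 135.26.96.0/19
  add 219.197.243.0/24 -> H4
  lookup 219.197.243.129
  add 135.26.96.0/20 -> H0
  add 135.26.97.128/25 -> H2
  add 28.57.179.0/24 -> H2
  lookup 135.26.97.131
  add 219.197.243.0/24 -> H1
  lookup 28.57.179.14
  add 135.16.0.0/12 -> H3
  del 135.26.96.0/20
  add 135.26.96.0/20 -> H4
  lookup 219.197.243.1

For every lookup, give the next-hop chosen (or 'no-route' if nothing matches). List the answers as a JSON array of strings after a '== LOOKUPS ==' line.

Apply in order:
  add 135.26.96.0/19 -> H3 at depth 19
  add 219.197.243.128/28 -> H4 at depth 28
  - 135.26.96.0/19 clear@19
  add 219.197.243.0/24 -> H4 at depth 24
  ? 219.197.243.129  path d0:-→d1:-→d2:-→d3:-→d4:-→d5:-→d6:-→d7:-→d8:-→d9:-→d10:-→d11:-→d12:-→d13:-→d14:-→d15:-→d16:-→d17:-→d18:-→d19:-→d20:-→d21:-→d22:-→d23:-→d24:H4→d25:-→d26:-→d27:-→d28:H4  best=H4
  add 135.26.96.0/20 -> H0 at depth 20
  add 135.26.97.128/25 -> H2 at depth 25
  add 28.57.179.0/24 -> H2 at depth 24
  ? 135.26.97.131  path d0:-→d1:-→d2:-→d3:-→d4:-→d5:-→d6:-→d7:-→d8:-→d9:-→d10:-→d11:-→d12:-→d13:-→d14:-→d15:-→d16:-→d17:-→d18:-→d19:-→d20:H0→d21:-→d22:-→d23:-→d24:-→d25:H2  best=H2
  add 219.197.243.0/24 -> H1 at depth 24
  ? 28.57.179.14  path d0:-→d1:-→d2:-→d3:-→d4:-→d5:-→d6:-→d7:-→d8:-→d9:-→d10:-→d11:-→d12:-→d13:-→d14:-→d15:-→d16:-→d17:-→d18:-→d19:-→d20:-→d21:-→d22:-→d23:-→d24:H2  best=H2
  add 135.16.0.0/12 -> H3 at depth 12
  - 135.26.96.0/20 clear@20
  add 135.26.96.0/20 -> H4 at depth 20
  ? 219.197.243.1  path d0:-→d1:-→d2:-→d3:-→d4:-→d5:-→d6:-→d7:-→d8:-→d9:-→d10:-→d11:-→d12:-→d13:-→d14:-→d15:-→d16:-→d17:-→d18:-→d19:-→d20:-→d21:-→d22:-→d23:-→d24:H1  best=H1

== LOOKUPS ==
["H4","H2","H2","H1"]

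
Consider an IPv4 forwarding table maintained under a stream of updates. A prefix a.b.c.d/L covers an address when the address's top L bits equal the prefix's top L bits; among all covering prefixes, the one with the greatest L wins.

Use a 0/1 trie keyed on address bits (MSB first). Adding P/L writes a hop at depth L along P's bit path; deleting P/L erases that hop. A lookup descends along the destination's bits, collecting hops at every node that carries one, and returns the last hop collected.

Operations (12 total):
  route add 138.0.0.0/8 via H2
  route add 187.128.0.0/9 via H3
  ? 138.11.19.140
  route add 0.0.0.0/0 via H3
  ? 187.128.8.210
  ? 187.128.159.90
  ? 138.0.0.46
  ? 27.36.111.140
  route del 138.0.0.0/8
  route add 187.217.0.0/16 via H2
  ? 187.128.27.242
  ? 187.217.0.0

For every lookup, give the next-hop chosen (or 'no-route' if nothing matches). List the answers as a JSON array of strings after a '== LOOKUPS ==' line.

Trace:
  + 138.0.0.0/8 (H2) depth=8
  + 187.128.0.0/9 (H3) depth=9
  ? 138.11.19.140  path d0:-→d1:-→d2:-→d3:-→d4:-→d5:-→d6:-→d7:-→d8:H2  best=H2
  + 0.0.0.0/0 (H3) depth=0
  ? 187.128.8.210  path d0:H3→d1:-→d2:-→d3:-→d4:-→d5:-→d6:-→d7:-→d8:-→d9:H3  best=H3
  ? 187.128.159.90  path d0:H3→d1:-→d2:-→d3:-→d4:-→d5:-→d6:-→d7:-→d8:-→d9:H3  best=H3
  ? 138.0.0.46  path d0:H3→d1:-→d2:-→d3:-→d4:-→d5:-→d6:-→d7:-→d8:H2  best=H2
  ? 27.36.111.140  path d0:H3  best=H3
  del 138.0.0.0/8 (clear depth 8)
  + 187.217.0.0/16 (H2) depth=16
  ? 187.128.27.242  path d0:H3→d1:-→d2:-→d3:-→d4:-→d5:-→d6:-→d7:-→d8:-→d9:H3  best=H3
  ? 187.217.0.0  path d0:H3→d1:-→d2:-→d3:-→d4:-→d5:-→d6:-→d7:-→d8:-→d9:H3→d10:-→d11:-→d12:-→d13:-→d14:-→d15:-→d16:H2  best=H2

== LOOKUPS ==
["H2","H3","H3","H2","H3","H3","H2"]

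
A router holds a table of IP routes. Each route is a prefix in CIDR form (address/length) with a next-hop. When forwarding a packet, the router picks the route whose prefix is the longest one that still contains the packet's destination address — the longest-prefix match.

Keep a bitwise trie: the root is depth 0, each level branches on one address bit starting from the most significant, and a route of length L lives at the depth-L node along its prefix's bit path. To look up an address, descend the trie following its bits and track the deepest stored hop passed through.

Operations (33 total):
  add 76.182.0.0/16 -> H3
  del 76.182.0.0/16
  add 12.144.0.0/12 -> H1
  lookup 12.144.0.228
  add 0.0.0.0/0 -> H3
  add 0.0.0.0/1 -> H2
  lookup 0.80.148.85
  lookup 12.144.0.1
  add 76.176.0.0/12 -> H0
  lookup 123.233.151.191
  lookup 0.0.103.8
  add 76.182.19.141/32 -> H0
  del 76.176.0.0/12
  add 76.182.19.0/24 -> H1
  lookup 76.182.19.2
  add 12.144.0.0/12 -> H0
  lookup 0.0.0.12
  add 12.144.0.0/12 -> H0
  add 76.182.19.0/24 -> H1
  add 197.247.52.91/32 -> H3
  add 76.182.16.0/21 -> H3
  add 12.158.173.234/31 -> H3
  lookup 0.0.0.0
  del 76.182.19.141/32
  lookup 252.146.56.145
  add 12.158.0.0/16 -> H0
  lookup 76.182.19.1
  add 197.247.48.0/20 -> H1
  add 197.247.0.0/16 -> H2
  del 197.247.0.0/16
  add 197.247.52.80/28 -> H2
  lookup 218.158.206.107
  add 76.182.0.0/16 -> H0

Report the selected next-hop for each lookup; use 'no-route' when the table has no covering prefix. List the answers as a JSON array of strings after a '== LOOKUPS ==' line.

Process each operation:
  add 76.182.0.0/16 -> H3 at depth 16
  del 76.182.0.0/16 (clear depth 16)
  add 12.144.0.0/12 -> H1 at depth 12
  ? 12.144.0.228  path d0:-→d1:-→d2:-→d3:-→d4:-→d5:-→d6:-→d7:-→d8:-→d9:-→d10:-→d11:-→d12:H1  best=H1
  add 0.0.0.0/0 -> H3 at depth 0
  add 0.0.0.0/1 -> H2 at depth 1
  ? 0.80.148.85  path d0:H3→d1:H2→d2:-→d3:-→d4:-  best=H2
  ? 12.144.0.1  path d0:H3→d1:H2→d2:-→d3:-→d4:-→d5:-→d6:-→d7:-→d8:-→d9:-→d10:-→d11:-→d12:H1  best=H1
  add 76.176.0.0/12 -> H0 at depth 12
  ? 123.233.151.191  path d0:H3→d1:H2→d2:-  best=H2
  ? 0.0.103.8  path d0:H3→d1:H2→d2:-→d3:-→d4:-  best=H2
  add 76.182.19.141/32 -> H0 at depth 32
  del 76.176.0.0/12 (clear depth 12)
  add 76.182.19.0/24 -> H1 at depth 24
  ? 76.182.19.2  path d0:H3→d1:H2→d2:-→d3:-→d4:-→d5:-→d6:-→d7:-→d8:-→d9:-→d10:-→d11:-→d12:-→d13:-→d14:-→d15:-→d16:-→d17:-→d18:-→d19:-→d20:-→d21:-→d22:-→d23:-→d24:H1  best=H1
  add 12.144.0.0/12 -> H0 at depth 12
  ? 0.0.0.12  path d0:H3→d1:H2→d2:-→d3:-→d4:-  best=H2
  add 12.144.0.0/12 -> H0 at depth 12
  add 76.182.19.0/24 -> H1 at depth 24
  add 197.247.52.91/32 -> H3 at depth 32
  add 76.182.16.0/21 -> H3 at depth 21
  add 12.158.173.234/31 -> H3 at depth 31
  ? 0.0.0.0  path d0:H3→d1:H2→d2:-→d3:-→d4:-  best=H2
  del 76.182.19.141/32 (clear depth 32)
  ? 252.146.56.145  path d0:H3→d1:-→d2:-  best=H3
  add 12.158.0.0/16 -> H0 at depth 16
  ? 76.182.19.1  path d0:H3→d1:H2→d2:-→d3:-→d4:-→d5:-→d6:-→d7:-→d8:-→d9:-→d10:-→d11:-→d12:-→d13:-→d14:-→d15:-→d16:-→d17:-→d18:-→d19:-→d20:-→d21:H3→d22:-→d23:-→d24:H1  best=H1
  add 197.247.48.0/20 -> H1 at depth 20
  add 197.247.0.0/16 -> H2 at depth 16
  del 197.247.0.0/16 (clear depth 16)
  add 197.247.52.80/28 -> H2 at depth 28
  ? 218.158.206.107  path d0:H3→d1:-→d2:-→d3:-  best=H3
  add 76.182.0.0/16 -> H0 at depth 16

== LOOKUPS ==
["H1","H2","H1","H2","H2","H1","H2","H2","H3","H1","H3"]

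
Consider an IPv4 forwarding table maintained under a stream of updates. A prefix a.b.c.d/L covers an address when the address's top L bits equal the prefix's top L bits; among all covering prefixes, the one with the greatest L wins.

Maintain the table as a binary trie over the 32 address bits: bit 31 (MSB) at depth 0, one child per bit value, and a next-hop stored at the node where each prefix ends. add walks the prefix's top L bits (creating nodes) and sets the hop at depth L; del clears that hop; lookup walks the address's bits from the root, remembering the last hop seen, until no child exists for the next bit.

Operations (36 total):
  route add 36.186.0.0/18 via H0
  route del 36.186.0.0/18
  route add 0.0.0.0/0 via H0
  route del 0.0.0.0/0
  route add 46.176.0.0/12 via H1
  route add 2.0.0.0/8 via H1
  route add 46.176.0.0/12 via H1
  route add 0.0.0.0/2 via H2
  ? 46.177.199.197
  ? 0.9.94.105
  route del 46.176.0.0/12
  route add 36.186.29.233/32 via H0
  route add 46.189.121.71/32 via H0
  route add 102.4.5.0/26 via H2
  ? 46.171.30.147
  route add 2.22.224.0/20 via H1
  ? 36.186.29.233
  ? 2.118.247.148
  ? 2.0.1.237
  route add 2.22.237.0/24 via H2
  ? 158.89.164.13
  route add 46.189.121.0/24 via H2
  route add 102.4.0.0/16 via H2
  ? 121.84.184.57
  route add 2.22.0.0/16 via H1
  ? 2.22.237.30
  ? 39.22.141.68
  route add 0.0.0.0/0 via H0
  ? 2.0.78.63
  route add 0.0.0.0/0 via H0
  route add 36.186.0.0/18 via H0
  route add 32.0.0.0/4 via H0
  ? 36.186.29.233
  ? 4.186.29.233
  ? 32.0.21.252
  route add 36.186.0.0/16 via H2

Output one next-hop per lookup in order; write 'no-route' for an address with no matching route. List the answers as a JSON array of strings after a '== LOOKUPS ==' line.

Apply in order:
  add 36.186.0.0/18 -> H0 at depth 18
  del 36.186.0.0/18 (clear depth 18)
  add 0.0.0.0/0 -> H0 at depth 0
  del 0.0.0.0/0 (clear depth 0)
  add 46.176.0.0/12 -> H1 at depth 12
  add 2.0.0.0/8 -> H1 at depth 8
  add 46.176.0.0/12 -> H1 at depth 12
  add 0.0.0.0/2 -> H2 at depth 2
  lookup 46.177.199.197: bits 001011101011 walk d0:-→d1:-→d2:H2→d3:-→d4:-→d5:-→d6:-→d7:-→d8:-→d9:-→d10:-→d11:-→d12:H1 -> H1
  lookup 0.9.94.105: bits 000000 walk d0:-→d1:-→d2:H2→d3:-→d4:-→d5:-→d6:- -> H2
  del 46.176.0.0/12 (clear depth 12)
  add 36.186.29.233/32 -> H0 at depth 32
  add 46.189.121.71/32 -> H0 at depth 32
  add 102.4.5.0/26 -> H2 at depth 26
  lookup 46.171.30.147: bits 00101110101 walk d0:-→d1:-→d2:H2→d3:-→d4:-→d5:-→d6:-→d7:-→d8:-→d9:-→d10:-→d11:- -> H2
  add 2.22.224.0/20 -> H1 at depth 20
  lookup 36.186.29.233: bits 00100100101110100001110111101001 walk d0:-→d1:-→d2:H2→d3:-→d4:-→d5:-→d6:-→d7:-→d8:-→d9:-→d10:-→d11:-→d12:-→d13:-→d14:-→d15:-→d16:-→d17:-→d18:-→d19:-→d20:-→d21:-→d22:-→d23:-→d24:-→d25:-→d26:-→d27:-→d28:-→d29:-→d30:-→d31:-→d32:H0 -> H0
  lookup 2.118.247.148: bits 000000100 walk d0:-→d1:-→d2:H2→d3:-→d4:-→d5:-→d6:-→d7:-→d8:H1→d9:- -> H1
  lookup 2.0.1.237: bits 00000010000 walk d0:-→d1:-→d2:H2→d3:-→d4:-→d5:-→d6:-→d7:-→d8:H1→d9:-→d10:-→d11:- -> H1
  add 2.22.237.0/24 -> H2 at depth 24
  lookup 158.89.164.13: bits ε walk d0:- -> no-route
  add 46.189.121.0/24 -> H2 at depth 24
  add 102.4.0.0/16 -> H2 at depth 16
  lookup 121.84.184.57: bits 011 walk d0:-→d1:-→d2:-→d3:- -> no-route
  add 2.22.0.0/16 -> H1 at depth 16
  lookup 2.22.237.30: bits 000000100001011011101101 walk d0:-→d1:-→d2:H2→d3:-→d4:-→d5:-→d6:-→d7:-→d8:H1→d9:-→d10:-→d11:-→d12:-→d13:-→d14:-→d15:-→d16:H1→d17:-→d18:-→d19:-→d20:H1→d21:-→d22:-→d23:-→d24:H2 -> H2
  lookup 39.22.141.68: bits 001001 walk d0:-→d1:-→d2:H2→d3:-→d4:-→d5:-→d6:- -> H2
  add 0.0.0.0/0 -> H0 at depth 0
  lookup 2.0.78.63: bits 00000010000 walk d0:H0→d1:-→d2:H2→d3:-→d4:-→d5:-→d6:-→d7:-→d8:H1→d9:-→d10:-→d11:- -> H1
  add 0.0.0.0/0 -> H0 at depth 0
  add 36.186.0.0/18 -> H0 at depth 18
  add 32.0.0.0/4 -> H0 at depth 4
  lookup 36.186.29.233: bits 00100100101110100001110111101001 walk d0:H0→d1:-→d2:H2→d3:-→d4:H0→d5:-→d6:-→d7:-→d8:-→d9:-→d10:-→d11:-→d12:-→d13:-→d14:-→d15:-→d16:-→d17:-→d18:H0→d19:-→d20:-→d21:-→d22:-→d23:-→d24:-→d25:-→d26:-→d27:-→d28:-→d29:-→d30:-→d31:-→d32:H0 -> H0
  lookup 4.186.29.233: bits 00000 walk d0:H0→d1:-→d2:H2→d3:-→d4:-→d5:- -> H2
  lookup 32.0.21.252: bits 00100 walk d0:H0→d1:-→d2:H2→d3:-→d4:H0→d5:- -> H0
  add 36.186.0.0/16 -> H2 at depth 16

== LOOKUPS ==
["H1","H2","H2","H0","H1","H1","no-route","no-route","H2","H2","H1","H0","H2","H0"]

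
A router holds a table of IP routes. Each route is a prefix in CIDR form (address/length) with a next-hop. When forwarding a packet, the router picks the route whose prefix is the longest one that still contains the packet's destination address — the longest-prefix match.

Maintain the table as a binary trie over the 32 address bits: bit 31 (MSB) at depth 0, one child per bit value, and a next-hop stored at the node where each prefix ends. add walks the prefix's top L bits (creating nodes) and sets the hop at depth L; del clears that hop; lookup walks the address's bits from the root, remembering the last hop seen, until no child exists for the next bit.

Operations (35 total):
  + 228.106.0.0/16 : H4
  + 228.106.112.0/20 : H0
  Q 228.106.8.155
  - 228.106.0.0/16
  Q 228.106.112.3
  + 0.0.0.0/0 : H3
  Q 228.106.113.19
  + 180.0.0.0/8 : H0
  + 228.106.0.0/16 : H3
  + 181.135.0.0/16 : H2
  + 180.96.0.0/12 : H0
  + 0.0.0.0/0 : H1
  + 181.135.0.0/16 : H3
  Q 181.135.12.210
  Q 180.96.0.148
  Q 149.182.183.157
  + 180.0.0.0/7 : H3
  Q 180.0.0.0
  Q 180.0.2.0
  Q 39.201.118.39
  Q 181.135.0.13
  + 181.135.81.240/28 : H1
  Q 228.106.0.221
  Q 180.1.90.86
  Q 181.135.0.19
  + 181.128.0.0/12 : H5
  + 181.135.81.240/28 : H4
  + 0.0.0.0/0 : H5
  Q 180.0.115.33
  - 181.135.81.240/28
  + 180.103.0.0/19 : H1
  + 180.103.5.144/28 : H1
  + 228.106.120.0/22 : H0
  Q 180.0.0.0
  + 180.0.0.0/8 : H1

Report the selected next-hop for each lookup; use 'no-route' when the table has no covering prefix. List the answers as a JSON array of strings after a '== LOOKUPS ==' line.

Apply in order:
  add 228.106.0.0/16 -> H4 at depth 16
  add 228.106.112.0/20 -> H0 at depth 20
  ? 228.106.8.155  path d0:-→d1:-→d2:-→d3:-→d4:-→d5:-→d6:-→d7:-→d8:-→d9:-→d10:-→d11:-→d12:-→d13:-→d14:-→d15:-→d16:H4→d17:-  best=H4
  del 228.106.0.0/16 (clear depth 16)
  ? 228.106.112.3  path d0:-→d1:-→d2:-→d3:-→d4:-→d5:-→d6:-→d7:-→d8:-→d9:-→d10:-→d11:-→d12:-→d13:-→d14:-→d15:-→d16:-→d17:-→d18:-→d19:-→d20:H0  best=H0
  add 0.0.0.0/0 -> H3 at depth 0
  ? 228.106.113.19  path d0:H3→d1:-→d2:-→d3:-→d4:-→d5:-→d6:-→d7:-→d8:-→d9:-→d10:-→d11:-→d12:-→d13:-→d14:-→d15:-→d16:-→d17:-→d18:-→d19:-→d20:H0  best=H0
  add 180.0.0.0/8 -> H0 at depth 8
  add 228.106.0.0/16 -> H3 at depth 16
  add 181.135.0.0/16 -> H2 at depth 16
  add 180.96.0.0/12 -> H0 at depth 12
  add 0.0.0.0/0 -> H1 at depth 0
  add 181.135.0.0/16 -> H3 at depth 16
  ? 181.135.12.210  path d0:H1→d1:-→d2:-→d3:-→d4:-→d5:-→d6:-→d7:-→d8:-→d9:-→d10:-→d11:-→d12:-→d13:-→d14:-→d15:-→d16:H3  best=H3
  ? 180.96.0.148  path d0:H1→d1:-→d2:-→d3:-→d4:-→d5:-→d6:-→d7:-→d8:H0→d9:-→d10:-→d11:-→d12:H0  best=H0
  ? 149.182.183.157  path d0:H1→d1:-→d2:-  best=H1
  add 180.0.0.0/7 -> H3 at depth 7
  ? 180.0.0.0  path d0:H1→d1:-→d2:-→d3:-→d4:-→d5:-→d6:-→d7:H3→d8:H0→d9:-  best=H0
  ? 180.0.2.0  path d0:H1→d1:-→d2:-→d3:-→d4:-→d5:-→d6:-→d7:H3→d8:H0→d9:-  best=H0
  ? 39.201.118.39  path d0:H1  best=H1
  ? 181.135.0.13  path d0:H1→d1:-→d2:-→d3:-→d4:-→d5:-→d6:-→d7:H3→d8:-→d9:-→d10:-→d11:-→d12:-→d13:-→d14:-→d15:-→d16:H3  best=H3
  add 181.135.81.240/28 -> H1 at depth 28
  ? 228.106.0.221  path d0:H1→d1:-→d2:-→d3:-→d4:-→d5:-→d6:-→d7:-→d8:-→d9:-→d10:-→d11:-→d12:-→d13:-→d14:-→d15:-→d16:H3→d17:-  best=H3
  ? 180.1.90.86  path d0:H1→d1:-→d2:-→d3:-→d4:-→d5:-→d6:-→d7:H3→d8:H0→d9:-  best=H0
  ? 181.135.0.19  path d0:H1→d1:-→d2:-→d3:-→d4:-→d5:-→d6:-→d7:H3→d8:-→d9:-→d10:-→d11:-→d12:-→d13:-→d14:-→d15:-→d16:H3→d17:-  best=H3
  add 181.128.0.0/12 -> H5 at depth 12
  add 181.135.81.240/28 -> H4 at depth 28
  add 0.0.0.0/0 -> H5 at depth 0
  ? 180.0.115.33  path d0:H5→d1:-→d2:-→d3:-→d4:-→d5:-→d6:-→d7:H3→d8:H0→d9:-  best=H0
  del 181.135.81.240/28 (clear depth 28)
  add 180.103.0.0/19 -> H1 at depth 19
  add 180.103.5.144/28 -> H1 at depth 28
  add 228.106.120.0/22 -> H0 at depth 22
  ? 180.0.0.0  path d0:H5→d1:-→d2:-→d3:-→d4:-→d5:-→d6:-→d7:H3→d8:H0→d9:-  best=H0
  add 180.0.0.0/8 -> H1 at depth 8

== LOOKUPS ==
["H4","H0","H0","H3","H0","H1","H0","H0","H1","H3","H3","H0","H3","H0","H0"]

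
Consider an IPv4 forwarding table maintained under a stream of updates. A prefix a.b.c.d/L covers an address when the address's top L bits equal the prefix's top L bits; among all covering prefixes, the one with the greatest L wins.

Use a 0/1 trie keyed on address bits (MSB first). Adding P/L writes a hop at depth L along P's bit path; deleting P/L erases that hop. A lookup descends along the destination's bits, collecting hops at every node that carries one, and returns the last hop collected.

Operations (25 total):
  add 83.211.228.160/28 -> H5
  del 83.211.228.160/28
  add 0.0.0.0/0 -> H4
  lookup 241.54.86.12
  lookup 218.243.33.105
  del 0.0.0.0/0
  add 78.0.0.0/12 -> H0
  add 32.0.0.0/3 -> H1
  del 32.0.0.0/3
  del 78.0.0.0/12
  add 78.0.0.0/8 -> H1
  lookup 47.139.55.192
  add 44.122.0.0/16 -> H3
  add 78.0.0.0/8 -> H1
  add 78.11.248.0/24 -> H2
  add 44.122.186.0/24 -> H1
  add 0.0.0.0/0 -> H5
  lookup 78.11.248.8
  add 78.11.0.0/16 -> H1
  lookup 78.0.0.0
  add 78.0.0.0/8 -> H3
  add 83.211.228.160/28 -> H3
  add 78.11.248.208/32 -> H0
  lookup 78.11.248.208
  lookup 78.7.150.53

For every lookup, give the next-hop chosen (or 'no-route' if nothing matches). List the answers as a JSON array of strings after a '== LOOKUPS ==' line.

Process each operation:
  + 83.211.228.160/28 (H5) depth=28
  - 83.211.228.160/28 clear@28
  + 0.0.0.0/0 (H4) depth=0
  lookup 241.54.86.12: bits ε walk d0:H4 -> H4
  lookup 218.243.33.105: bits ε walk d0:H4 -> H4
  - 0.0.0.0/0 clear@0
  + 78.0.0.0/12 (H0) depth=12
  + 32.0.0.0/3 (H1) depth=3
  - 32.0.0.0/3 clear@3
  - 78.0.0.0/12 clear@12
  + 78.0.0.0/8 (H1) depth=8
  lookup 47.139.55.192: bits 001 walk d0:-→d1:-→d2:-→d3:- -> no-route
  + 44.122.0.0/16 (H3) depth=16
  + 78.0.0.0/8 (H1) depth=8
  + 78.11.248.0/24 (H2) depth=24
  + 44.122.186.0/24 (H1) depth=24
  + 0.0.0.0/0 (H5) depth=0
  lookup 78.11.248.8: bits 010011100000101111111000 walk d0:H5→d1:-→d2:-→d3:-→d4:-→d5:-→d6:-→d7:-→d8:H1→d9:-→d10:-→d11:-→d12:-→d13:-→d14:-→d15:-→d16:-→d17:-→d18:-→d19:-→d20:-→d21:-→d22:-→d23:-→d24:H2 -> H2
  + 78.11.0.0/16 (H1) depth=16
  lookup 78.0.0.0: bits 010011100000 walk d0:H5→d1:-→d2:-→d3:-→d4:-→d5:-→d6:-→d7:-→d8:H1→d9:-→d10:-→d11:-→d12:- -> H1
  + 78.0.0.0/8 (H3) depth=8
  + 83.211.228.160/28 (H3) depth=28
  + 78.11.248.208/32 (H0) depth=32
  lookup 78.11.248.208: bits 01001110000010111111100011010000 walk d0:H5→d1:-→d2:-→d3:-→d4:-→d5:-→d6:-→d7:-→d8:H3→d9:-→d10:-→d11:-→d12:-→d13:-→d14:-→d15:-→d16:H1→d17:-→d18:-→d19:-→d20:-→d21:-→d22:-→d23:-→d24:H2→d25:-→d26:-→d27:-→d28:-→d29:-→d30:-→d31:-→d32:H0 -> H0
  lookup 78.7.150.53: bits 010011100000 walk d0:H5→d1:-→d2:-→d3:-→d4:-→d5:-→d6:-→d7:-→d8:H3→d9:-→d10:-→d11:-→d12:- -> H3

== LOOKUPS ==
["H4","H4","no-route","H2","H1","H0","H3"]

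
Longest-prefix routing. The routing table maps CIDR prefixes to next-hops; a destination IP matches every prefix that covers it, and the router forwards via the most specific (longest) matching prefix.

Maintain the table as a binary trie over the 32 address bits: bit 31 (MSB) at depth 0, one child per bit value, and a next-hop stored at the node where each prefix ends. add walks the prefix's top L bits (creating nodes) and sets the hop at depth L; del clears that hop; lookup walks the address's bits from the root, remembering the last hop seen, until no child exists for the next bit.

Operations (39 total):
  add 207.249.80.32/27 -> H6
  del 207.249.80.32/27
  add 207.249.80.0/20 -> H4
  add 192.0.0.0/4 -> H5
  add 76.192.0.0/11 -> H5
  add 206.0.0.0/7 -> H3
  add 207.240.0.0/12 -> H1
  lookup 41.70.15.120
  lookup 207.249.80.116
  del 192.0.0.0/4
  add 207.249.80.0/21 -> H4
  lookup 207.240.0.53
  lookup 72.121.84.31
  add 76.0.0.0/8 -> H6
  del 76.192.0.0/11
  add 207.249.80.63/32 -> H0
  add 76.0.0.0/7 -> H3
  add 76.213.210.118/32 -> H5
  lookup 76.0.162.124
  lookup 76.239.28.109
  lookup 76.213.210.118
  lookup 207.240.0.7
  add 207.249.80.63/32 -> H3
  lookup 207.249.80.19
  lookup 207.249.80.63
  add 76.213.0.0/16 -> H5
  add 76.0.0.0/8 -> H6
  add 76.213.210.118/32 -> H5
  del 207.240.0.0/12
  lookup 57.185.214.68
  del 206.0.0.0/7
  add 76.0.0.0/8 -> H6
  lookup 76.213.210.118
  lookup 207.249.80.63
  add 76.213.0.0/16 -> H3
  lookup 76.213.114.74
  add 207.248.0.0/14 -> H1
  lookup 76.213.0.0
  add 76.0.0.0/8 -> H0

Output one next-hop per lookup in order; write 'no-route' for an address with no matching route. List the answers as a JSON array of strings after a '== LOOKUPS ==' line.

Trace:
  + 207.249.80.32/27 (H6) depth=27
  del 207.249.80.32/27 (clear depth 27)
  + 207.249.80.0/20 (H4) depth=20
  + 192.0.0.0/4 (H5) depth=4
  + 76.192.0.0/11 (H5) depth=11
  + 206.0.0.0/7 (H3) depth=7
  + 207.240.0.0/12 (H1) depth=12
  ? 41.70.15.120  path d0:-→d1:-  best=no-route
  ? 207.249.80.116  path d0:-→d1:-→d2:-→d3:-→d4:H5→d5:-→d6:-→d7:H3→d8:-→d9:-→d10:-→d11:-→d12:H1→d13:-→d14:-→d15:-→d16:-→d17:-→d18:-→d19:-→d20:H4→d21:-→d22:-→d23:-→d24:-→d25:-  best=H4
  del 192.0.0.0/4 (clear depth 4)
  + 207.249.80.0/21 (H4) depth=21
  ? 207.240.0.53  path d0:-→d1:-→d2:-→d3:-→d4:-→d5:-→d6:-→d7:H3→d8:-→d9:-→d10:-→d11:-→d12:H1  best=H1
  ? 72.121.84.31  path d0:-→d1:-→d2:-→d3:-→d4:-→d5:-  best=no-route
  + 76.0.0.0/8 (H6) depth=8
  del 76.192.0.0/11 (clear depth 11)
  + 207.249.80.63/32 (H0) depth=32
  + 76.0.0.0/7 (H3) depth=7
  + 76.213.210.118/32 (H5) depth=32
  ? 76.0.162.124  path d0:-→d1:-→d2:-→d3:-→d4:-→d5:-→d6:-→d7:H3→d8:H6  best=H6
  ? 76.239.28.109  path d0:-→d1:-→d2:-→d3:-→d4:-→d5:-→d6:-→d7:H3→d8:H6→d9:-→d10:-  best=H6
  ? 76.213.210.118  path d0:-→d1:-→d2:-→d3:-→d4:-→d5:-→d6:-→d7:H3→d8:H6→d9:-→d10:-→d11:-→d12:-→d13:-→d14:-→d15:-→d16:-→d17:-→d18:-→d19:-→d20:-→d21:-→d22:-→d23:-→d24:-→d25:-→d26:-→d27:-→d28:-→d29:-→d30:-→d31:-→d32:H5  best=H5
  ? 207.240.0.7  path d0:-→d1:-→d2:-→d3:-→d4:-→d5:-→d6:-→d7:H3→d8:-→d9:-→d10:-→d11:-→d12:H1  best=H1
  + 207.249.80.63/32 (H3) depth=32
  ? 207.249.80.19  path d0:-→d1:-→d2:-→d3:-→d4:-→d5:-→d6:-→d7:H3→d8:-→d9:-→d10:-→d11:-→d12:H1→d13:-→d14:-→d15:-→d16:-→d17:-→d18:-→d19:-→d20:H4→d21:H4→d22:-→d23:-→d24:-→d25:-→d26:-  best=H4
  ? 207.249.80.63  path d0:-→d1:-→d2:-→d3:-→d4:-→d5:-→d6:-→d7:H3→d8:-→d9:-→d10:-→d11:-→d12:H1→d13:-→d14:-→d15:-→d16:-→d17:-→d18:-→d19:-→d20:H4→d21:H4→d22:-→d23:-→d24:-→d25:-→d26:-→d27:-→d28:-→d29:-→d30:-→d31:-→d32:H3  best=H3
  + 76.213.0.0/16 (H5) depth=16
  + 76.0.0.0/8 (H6) depth=8
  + 76.213.210.118/32 (H5) depth=32
  del 207.240.0.0/12 (clear depth 12)
  ? 57.185.214.68  path d0:-→d1:-  best=no-route
  del 206.0.0.0/7 (clear depth 7)
  + 76.0.0.0/8 (H6) depth=8
  ? 76.213.210.118  path d0:-→d1:-→d2:-→d3:-→d4:-→d5:-→d6:-→d7:H3→d8:H6→d9:-→d10:-→d11:-→d12:-→d13:-→d14:-→d15:-→d16:H5→d17:-→d18:-→d19:-→d20:-→d21:-→d22:-→d23:-→d24:-→d25:-→d26:-→d27:-→d28:-→d29:-→d30:-→d31:-→d32:H5  best=H5
  ? 207.249.80.63  path d0:-→d1:-→d2:-→d3:-→d4:-→d5:-→d6:-→d7:-→d8:-→d9:-→d10:-→d11:-→d12:-→d13:-→d14:-→d15:-→d16:-→d17:-→d18:-→d19:-→d20:H4→d21:H4→d22:-→d23:-→d24:-→d25:-→d26:-→d27:-→d28:-→d29:-→d30:-→d31:-→d32:H3  best=H3
  + 76.213.0.0/16 (H3) depth=16
  ? 76.213.114.74  path d0:-→d1:-→d2:-→d3:-→d4:-→d5:-→d6:-→d7:H3→d8:H6→d9:-→d10:-→d11:-→d12:-→d13:-→d14:-→d15:-→d16:H3  best=H3
  + 207.248.0.0/14 (H1) depth=14
  ? 76.213.0.0  path d0:-→d1:-→d2:-→d3:-→d4:-→d5:-→d6:-→d7:H3→d8:H6→d9:-→d10:-→d11:-→d12:-→d13:-→d14:-→d15:-→d16:H3  best=H3
  + 76.0.0.0/8 (H0) depth=8

== LOOKUPS ==
["no-route","H4","H1","no-route","H6","H6","H5","H1","H4","H3","no-route","H5","H3","H3","H3"]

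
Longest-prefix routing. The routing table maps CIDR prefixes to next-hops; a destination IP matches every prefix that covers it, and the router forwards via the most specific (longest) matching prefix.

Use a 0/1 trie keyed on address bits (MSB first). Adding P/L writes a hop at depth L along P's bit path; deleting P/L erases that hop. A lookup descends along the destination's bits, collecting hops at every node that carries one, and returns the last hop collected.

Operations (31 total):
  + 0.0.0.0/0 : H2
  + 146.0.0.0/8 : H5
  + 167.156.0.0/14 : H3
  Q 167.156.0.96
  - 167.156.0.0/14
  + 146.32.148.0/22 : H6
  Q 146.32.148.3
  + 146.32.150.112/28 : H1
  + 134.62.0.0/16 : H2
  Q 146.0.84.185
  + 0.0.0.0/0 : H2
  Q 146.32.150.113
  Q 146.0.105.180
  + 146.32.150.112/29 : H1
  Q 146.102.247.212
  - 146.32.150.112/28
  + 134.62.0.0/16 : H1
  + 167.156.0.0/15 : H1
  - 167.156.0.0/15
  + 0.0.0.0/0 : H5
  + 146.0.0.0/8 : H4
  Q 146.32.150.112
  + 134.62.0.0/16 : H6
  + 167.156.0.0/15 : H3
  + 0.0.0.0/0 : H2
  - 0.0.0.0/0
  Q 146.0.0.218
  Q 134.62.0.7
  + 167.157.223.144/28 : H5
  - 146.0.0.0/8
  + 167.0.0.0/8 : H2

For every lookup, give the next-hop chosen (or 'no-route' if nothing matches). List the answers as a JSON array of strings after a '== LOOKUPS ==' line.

Trace:
  add 0.0.0.0/0 -> H2 at depth 0
  add 146.0.0.0/8 -> H5 at depth 8
  add 167.156.0.0/14 -> H3 at depth 14
  ? 167.156.0.96  path d0:H2→d1:-→d2:-→d3:-→d4:-→d5:-→d6:-→d7:-→d8:-→d9:-→d10:-→d11:-→d12:-→d13:-→d14:H3  best=H3
  - 167.156.0.0/14 clear@14
  add 146.32.148.0/22 -> H6 at depth 22
  ? 146.32.148.3  path d0:H2→d1:-→d2:-→d3:-→d4:-→d5:-→d6:-→d7:-→d8:H5→d9:-→d10:-→d11:-→d12:-→d13:-→d14:-→d15:-→d16:-→d17:-→d18:-→d19:-→d20:-→d21:-→d22:H6  best=H6
  add 146.32.150.112/28 -> H1 at depth 28
  add 134.62.0.0/16 -> H2 at depth 16
  ? 146.0.84.185  path d0:H2→d1:-→d2:-→d3:-→d4:-→d5:-→d6:-→d7:-→d8:H5→d9:-→d10:-  best=H5
  add 0.0.0.0/0 -> H2 at depth 0
  ? 146.32.150.113  path d0:H2→d1:-→d2:-→d3:-→d4:-→d5:-→d6:-→d7:-→d8:H5→d9:-→d10:-→d11:-→d12:-→d13:-→d14:-→d15:-→d16:-→d17:-→d18:-→d19:-→d20:-→d21:-→d22:H6→d23:-→d24:-→d25:-→d26:-→d27:-→d28:H1  best=H1
  ? 146.0.105.180  path d0:H2→d1:-→d2:-→d3:-→d4:-→d5:-→d6:-→d7:-→d8:H5→d9:-→d10:-  best=H5
  add 146.32.150.112/29 -> H1 at depth 29
  ? 146.102.247.212  path d0:H2→d1:-→d2:-→d3:-→d4:-→d5:-→d6:-→d7:-→d8:H5→d9:-  best=H5
  - 146.32.150.112/28 clear@28
  add 134.62.0.0/16 -> H1 at depth 16
  add 167.156.0.0/15 -> H1 at depth 15
  - 167.156.0.0/15 clear@15
  add 0.0.0.0/0 -> H5 at depth 0
  add 146.0.0.0/8 -> H4 at depth 8
  ? 146.32.150.112  path d0:H5→d1:-→d2:-→d3:-→d4:-→d5:-→d6:-→d7:-→d8:H4→d9:-→d10:-→d11:-→d12:-→d13:-→d14:-→d15:-→d16:-→d17:-→d18:-→d19:-→d20:-→d21:-→d22:H6→d23:-→d24:-→d25:-→d26:-→d27:-→d28:-→d29:H1  best=H1
  add 134.62.0.0/16 -> H6 at depth 16
  add 167.156.0.0/15 -> H3 at depth 15
  add 0.0.0.0/0 -> H2 at depth 0
  - 0.0.0.0/0 clear@0
  ? 146.0.0.218  path d0:-→d1:-→d2:-→d3:-→d4:-→d5:-→d6:-→d7:-→d8:H4→d9:-→d10:-  best=H4
  ? 134.62.0.7  path d0:-→d1:-→d2:-→d3:-→d4:-→d5:-→d6:-→d7:-→d8:-→d9:-→d10:-→d11:-→d12:-→d13:-→d14:-→d15:-→d16:H6  best=H6
  add 167.157.223.144/28 -> H5 at depth 28
  - 146.0.0.0/8 clear@8
  add 167.0.0.0/8 -> H2 at depth 8

== LOOKUPS ==
["H3","H6","H5","H1","H5","H5","H1","H4","H6"]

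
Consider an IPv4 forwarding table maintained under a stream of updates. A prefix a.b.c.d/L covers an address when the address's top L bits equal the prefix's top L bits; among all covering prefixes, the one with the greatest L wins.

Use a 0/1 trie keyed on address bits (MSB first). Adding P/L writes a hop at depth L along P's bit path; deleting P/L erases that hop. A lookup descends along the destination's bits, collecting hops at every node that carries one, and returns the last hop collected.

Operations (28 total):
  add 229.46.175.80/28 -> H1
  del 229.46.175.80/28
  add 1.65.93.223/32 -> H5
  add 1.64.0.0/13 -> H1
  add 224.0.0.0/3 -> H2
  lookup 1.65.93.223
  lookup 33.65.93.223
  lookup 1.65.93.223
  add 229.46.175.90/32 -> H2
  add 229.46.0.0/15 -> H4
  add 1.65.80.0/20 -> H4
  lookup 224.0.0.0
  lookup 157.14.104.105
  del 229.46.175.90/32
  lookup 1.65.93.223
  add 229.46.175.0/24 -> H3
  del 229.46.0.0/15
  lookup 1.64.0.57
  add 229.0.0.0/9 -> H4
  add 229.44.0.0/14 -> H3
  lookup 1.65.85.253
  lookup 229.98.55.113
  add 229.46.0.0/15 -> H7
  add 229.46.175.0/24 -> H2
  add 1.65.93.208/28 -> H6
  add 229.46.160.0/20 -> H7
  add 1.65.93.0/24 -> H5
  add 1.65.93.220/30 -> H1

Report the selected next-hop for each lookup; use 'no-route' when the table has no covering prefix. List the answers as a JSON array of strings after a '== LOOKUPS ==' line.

Process each operation:
  + 229.46.175.80/28 (H1) depth=28
  - 229.46.175.80/28 clear@28
  + 1.65.93.223/32 (H5) depth=32
  + 1.64.0.0/13 (H1) depth=13
  + 224.0.0.0/3 (H2) depth=3
  ? 1.65.93.223  path d0:-→d1:-→d2:-→d3:-→d4:-→d5:-→d6:-→d7:-→d8:-→d9:-→d10:-→d11:-→d12:-→d13:H1→d14:-→d15:-→d16:-→d17:-→d18:-→d19:-→d20:-→d21:-→d22:-→d23:-→d24:-→d25:-→d26:-→d27:-→d28:-→d29:-→d30:-→d31:-→d32:H5  best=H5
  ? 33.65.93.223  path d0:-→d1:-→d2:-  best=no-route
  ? 1.65.93.223  path d0:-→d1:-→d2:-→d3:-→d4:-→d5:-→d6:-→d7:-→d8:-→d9:-→d10:-→d11:-→d12:-→d13:H1→d14:-→d15:-→d16:-→d17:-→d18:-→d19:-→d20:-→d21:-→d22:-→d23:-→d24:-→d25:-→d26:-→d27:-→d28:-→d29:-→d30:-→d31:-→d32:H5  best=H5
  + 229.46.175.90/32 (H2) depth=32
  + 229.46.0.0/15 (H4) depth=15
  + 1.65.80.0/20 (H4) depth=20
  ? 224.0.0.0  path d0:-→d1:-→d2:-→d3:H2→d4:-→d5:-  best=H2
  ? 157.14.104.105  path d0:-→d1:-  best=no-route
  - 229.46.175.90/32 clear@32
  ? 1.65.93.223  path d0:-→d1:-→d2:-→d3:-→d4:-→d5:-→d6:-→d7:-→d8:-→d9:-→d10:-→d11:-→d12:-→d13:H1→d14:-→d15:-→d16:-→d17:-→d18:-→d19:-→d20:H4→d21:-→d22:-→d23:-→d24:-→d25:-→d26:-→d27:-→d28:-→d29:-→d30:-→d31:-→d32:H5  best=H5
  + 229.46.175.0/24 (H3) depth=24
  - 229.46.0.0/15 clear@15
  ? 1.64.0.57  path d0:-→d1:-→d2:-→d3:-→d4:-→d5:-→d6:-→d7:-→d8:-→d9:-→d10:-→d11:-→d12:-→d13:H1→d14:-→d15:-  best=H1
  + 229.0.0.0/9 (H4) depth=9
  + 229.44.0.0/14 (H3) depth=14
  ? 1.65.85.253  path d0:-→d1:-→d2:-→d3:-→d4:-→d5:-→d6:-→d7:-→d8:-→d9:-→d10:-→d11:-→d12:-→d13:H1→d14:-→d15:-→d16:-→d17:-→d18:-→d19:-→d20:H4  best=H4
  ? 229.98.55.113  path d0:-→d1:-→d2:-→d3:H2→d4:-→d5:-→d6:-→d7:-→d8:-→d9:H4  best=H4
  + 229.46.0.0/15 (H7) depth=15
  + 229.46.175.0/24 (H2) depth=24
  + 1.65.93.208/28 (H6) depth=28
  + 229.46.160.0/20 (H7) depth=20
  + 1.65.93.0/24 (H5) depth=24
  + 1.65.93.220/30 (H1) depth=30

== LOOKUPS ==
["H5","no-route","H5","H2","no-route","H5","H1","H4","H4"]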